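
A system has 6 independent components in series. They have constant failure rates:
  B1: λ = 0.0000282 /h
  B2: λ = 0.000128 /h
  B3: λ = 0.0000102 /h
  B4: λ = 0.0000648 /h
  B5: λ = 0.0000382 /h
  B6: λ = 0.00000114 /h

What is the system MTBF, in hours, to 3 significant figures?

Series of exponential components: λ_sys = Σ λ_i
λ_sys = 0.0000282 + 0.000128 + 0.0000102 + 0.0000648 + 0.0000382 + 0.00000114 = 2.7054e-04 /h
MTBF = 1 / λ_sys = 3700 h

3700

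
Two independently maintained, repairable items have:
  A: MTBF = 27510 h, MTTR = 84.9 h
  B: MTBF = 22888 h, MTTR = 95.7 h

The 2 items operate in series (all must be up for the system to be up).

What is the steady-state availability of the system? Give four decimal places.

0.9928

A(A) = MTBF/(MTBF+MTTR) = 27510/(27510+84.9) = 0.996923
A(B) = MTBF/(MTBF+MTTR) = 22888/(22888+95.7) = 0.995836
Series availability: 0.996923 × 0.995836 = 0.9928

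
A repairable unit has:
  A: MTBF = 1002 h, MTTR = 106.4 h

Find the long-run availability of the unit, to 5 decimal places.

A(A) = MTBF/(MTBF+MTTR) = 1002/(1002+106.4) = 0.90401

0.90401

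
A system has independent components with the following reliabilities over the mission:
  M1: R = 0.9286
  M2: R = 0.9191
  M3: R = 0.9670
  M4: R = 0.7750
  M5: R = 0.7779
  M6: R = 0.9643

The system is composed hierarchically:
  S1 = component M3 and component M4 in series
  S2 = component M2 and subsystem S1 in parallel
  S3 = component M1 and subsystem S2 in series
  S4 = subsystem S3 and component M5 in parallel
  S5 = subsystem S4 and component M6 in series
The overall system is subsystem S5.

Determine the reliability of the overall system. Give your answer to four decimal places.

Series (M3 and M4): 0.967000 × 0.775000 = 0.749425
Parallel (M2 and [0.749425]): 1 − (1 − 0.919100)(1 − 0.749425) = 0.979728
Series (M1 and [0.979728]): 0.928600 × 0.979728 = 0.909775
Parallel ([0.909775] and M5): 1 − (1 − 0.909775)(1 − 0.777900) = 0.979961
Series ([0.979961] and M6): 0.979961 × 0.964300 = 0.9450

0.9450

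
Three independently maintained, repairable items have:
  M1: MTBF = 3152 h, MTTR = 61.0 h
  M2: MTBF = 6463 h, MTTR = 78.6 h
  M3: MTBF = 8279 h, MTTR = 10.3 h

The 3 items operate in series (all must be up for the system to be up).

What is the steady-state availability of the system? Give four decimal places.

0.9680

A(M1) = MTBF/(MTBF+MTTR) = 3152/(3152+61.0) = 0.981015
A(M2) = MTBF/(MTBF+MTTR) = 6463/(6463+78.6) = 0.987985
A(M3) = MTBF/(MTBF+MTTR) = 8279/(8279+10.3) = 0.998757
Series availability: 0.981015 × 0.987985 × 0.998757 = 0.9680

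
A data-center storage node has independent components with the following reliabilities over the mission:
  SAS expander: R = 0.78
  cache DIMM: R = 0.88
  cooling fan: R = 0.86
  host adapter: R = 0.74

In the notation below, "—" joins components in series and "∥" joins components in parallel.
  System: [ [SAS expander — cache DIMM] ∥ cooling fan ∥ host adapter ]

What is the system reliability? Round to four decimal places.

Series (SAS expander and cache DIMM): 0.780000 × 0.880000 = 0.686400
Parallel ([0.686400], cooling fan, and host adapter): 1 − (1 − 0.686400)(1 − 0.860000)(1 − 0.740000) = 0.9886

0.9886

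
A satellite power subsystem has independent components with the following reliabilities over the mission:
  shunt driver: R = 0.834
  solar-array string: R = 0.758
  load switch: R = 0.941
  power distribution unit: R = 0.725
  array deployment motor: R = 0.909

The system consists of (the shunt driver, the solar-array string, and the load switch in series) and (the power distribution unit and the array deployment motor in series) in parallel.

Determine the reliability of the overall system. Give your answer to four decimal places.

0.8619

Series (shunt driver, solar-array string, and load switch): 0.834000 × 0.758000 × 0.941000 = 0.594874
Series (power distribution unit and array deployment motor): 0.725000 × 0.909000 = 0.659025
Parallel ([0.594874] and [0.659025]): 1 − (1 − 0.594874)(1 − 0.659025) = 0.8619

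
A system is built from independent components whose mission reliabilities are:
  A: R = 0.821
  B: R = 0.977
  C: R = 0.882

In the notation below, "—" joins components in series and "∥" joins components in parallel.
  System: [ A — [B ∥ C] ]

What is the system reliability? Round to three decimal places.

Parallel (B and C): 1 − (1 − 0.97700)(1 − 0.88200) = 0.99729
Series (A and [0.99729]): 0.82100 × 0.99729 = 0.819

0.819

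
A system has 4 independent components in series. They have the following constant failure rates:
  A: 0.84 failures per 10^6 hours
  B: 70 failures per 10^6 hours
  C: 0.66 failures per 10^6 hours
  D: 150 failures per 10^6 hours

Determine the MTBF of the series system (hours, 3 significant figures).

Series of exponential components: λ_sys = Σ λ_i
λ_sys = 0.00000084 + 0.000070 + 0.00000066 + 0.00015 = 2.2150e-04 /h
MTBF = 1 / λ_sys = 4510 h

4510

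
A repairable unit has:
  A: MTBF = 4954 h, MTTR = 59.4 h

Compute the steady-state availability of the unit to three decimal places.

0.988

A(A) = MTBF/(MTBF+MTTR) = 4954/(4954+59.4) = 0.988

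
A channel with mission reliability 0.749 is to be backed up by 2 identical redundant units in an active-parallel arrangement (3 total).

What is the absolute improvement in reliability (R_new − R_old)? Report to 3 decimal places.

0.235

R_before = 0.749
R_after = 1 − (1 − 0.749)^3 = 0.984
ΔR = 0.984 − 0.749 = 0.235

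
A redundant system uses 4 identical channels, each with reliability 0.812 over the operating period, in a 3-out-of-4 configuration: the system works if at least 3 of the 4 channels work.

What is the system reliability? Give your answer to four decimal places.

0.8373

R = Σ_{i=3}^{4} C(4,i) p^i (1−p)^{4−i} with p = 0.812
C(4,3)·0.812^3·0.188^1 = 0.402611
C(4,4)·0.812^4·0.188^0 = 0.434735
Sum = 0.8373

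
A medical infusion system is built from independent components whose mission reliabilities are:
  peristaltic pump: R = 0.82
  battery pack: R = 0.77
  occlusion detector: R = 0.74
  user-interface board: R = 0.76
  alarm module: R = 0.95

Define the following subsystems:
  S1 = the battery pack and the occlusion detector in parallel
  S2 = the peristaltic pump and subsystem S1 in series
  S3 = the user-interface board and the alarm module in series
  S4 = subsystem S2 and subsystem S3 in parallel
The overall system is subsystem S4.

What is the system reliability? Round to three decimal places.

Parallel (battery pack and occlusion detector): 1 − (1 − 0.77000)(1 − 0.74000) = 0.94020
Series (peristaltic pump and [0.94020]): 0.82000 × 0.94020 = 0.77096
Series (user-interface board and alarm module): 0.76000 × 0.95000 = 0.72200
Parallel ([0.77096] and [0.72200]): 1 − (1 − 0.77096)(1 − 0.72200) = 0.936

0.936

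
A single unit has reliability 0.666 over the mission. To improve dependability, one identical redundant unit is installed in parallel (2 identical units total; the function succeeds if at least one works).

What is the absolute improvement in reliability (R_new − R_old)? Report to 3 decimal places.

0.222

R_before = 0.666
R_after = 1 − (1 − 0.666)^2 = 0.888
ΔR = 0.888 − 0.666 = 0.222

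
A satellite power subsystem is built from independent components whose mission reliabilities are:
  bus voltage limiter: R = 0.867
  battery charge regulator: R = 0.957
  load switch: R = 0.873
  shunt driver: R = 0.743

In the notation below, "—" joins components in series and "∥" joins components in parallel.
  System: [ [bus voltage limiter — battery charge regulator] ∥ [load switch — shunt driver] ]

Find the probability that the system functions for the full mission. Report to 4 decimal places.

Series (bus voltage limiter and battery charge regulator): 0.867000 × 0.957000 = 0.829719
Series (load switch and shunt driver): 0.873000 × 0.743000 = 0.648639
Parallel ([0.829719] and [0.648639]): 1 − (1 − 0.829719)(1 − 0.648639) = 0.9402

0.9402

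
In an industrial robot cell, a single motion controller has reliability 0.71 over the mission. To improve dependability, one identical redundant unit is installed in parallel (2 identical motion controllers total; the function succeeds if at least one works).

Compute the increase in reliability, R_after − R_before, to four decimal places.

R_before = 0.71
R_after = 1 − (1 − 0.71)^2 = 0.9159
ΔR = 0.9159 − 0.71 = 0.2059

0.2059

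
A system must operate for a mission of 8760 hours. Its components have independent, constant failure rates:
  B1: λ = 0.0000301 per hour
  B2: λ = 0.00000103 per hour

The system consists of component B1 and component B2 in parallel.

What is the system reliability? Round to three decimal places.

R(B1) = exp(−0.0000301 × 8760) = 0.76822
R(B2) = exp(−0.00000103 × 8760) = 0.99102
Parallel (B1 and B2): 1 − (1 − 0.76822)(1 − 0.99102) = 0.998

0.998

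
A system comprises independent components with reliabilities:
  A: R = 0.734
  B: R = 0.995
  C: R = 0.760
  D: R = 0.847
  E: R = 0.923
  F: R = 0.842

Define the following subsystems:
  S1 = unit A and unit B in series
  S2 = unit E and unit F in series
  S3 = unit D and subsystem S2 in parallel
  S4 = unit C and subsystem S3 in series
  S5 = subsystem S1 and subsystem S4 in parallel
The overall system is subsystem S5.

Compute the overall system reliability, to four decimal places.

Series (A and B): 0.734000 × 0.995000 = 0.730330
Series (E and F): 0.923000 × 0.842000 = 0.777166
Parallel (D and [0.777166]): 1 − (1 − 0.847000)(1 − 0.777166) = 0.965906
Series (C and [0.965906]): 0.760000 × 0.965906 = 0.734089
Parallel ([0.730330] and [0.734089]): 1 − (1 − 0.730330)(1 − 0.734089) = 0.9283

0.9283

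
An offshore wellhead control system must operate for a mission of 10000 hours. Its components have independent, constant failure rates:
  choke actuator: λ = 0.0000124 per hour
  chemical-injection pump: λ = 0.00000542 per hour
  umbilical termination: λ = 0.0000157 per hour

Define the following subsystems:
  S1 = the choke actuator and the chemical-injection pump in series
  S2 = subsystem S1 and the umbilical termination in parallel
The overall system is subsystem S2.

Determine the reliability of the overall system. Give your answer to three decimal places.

R(choke actuator) = exp(−0.0000124 × 10000) = 0.88338
R(chemical-injection pump) = exp(−0.00000542 × 10000) = 0.94724
R(umbilical termination) = exp(−0.0000157 × 10000) = 0.85470
Series (choke actuator and chemical-injection pump): 0.88338 × 0.94724 = 0.83677
Parallel ([0.83677] and umbilical termination): 1 − (1 − 0.83677)(1 − 0.85470) = 0.976

0.976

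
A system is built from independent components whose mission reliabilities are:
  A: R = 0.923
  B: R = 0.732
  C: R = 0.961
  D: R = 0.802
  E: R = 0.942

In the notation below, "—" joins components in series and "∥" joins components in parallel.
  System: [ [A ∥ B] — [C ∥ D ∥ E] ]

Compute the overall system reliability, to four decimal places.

Parallel (A and B): 1 − (1 − 0.923000)(1 − 0.732000) = 0.979364
Parallel (C, D, and E): 1 − (1 − 0.961000)(1 − 0.802000)(1 − 0.942000) = 0.999552
Series ([0.979364] and [0.999552]): 0.979364 × 0.999552 = 0.9789

0.9789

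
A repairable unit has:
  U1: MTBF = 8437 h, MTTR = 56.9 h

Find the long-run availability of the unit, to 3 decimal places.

A(U1) = MTBF/(MTBF+MTTR) = 8437/(8437+56.9) = 0.993

0.993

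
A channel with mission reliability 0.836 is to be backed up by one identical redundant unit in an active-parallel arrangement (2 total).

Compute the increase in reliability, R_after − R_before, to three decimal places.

0.137

R_before = 0.836
R_after = 1 − (1 − 0.836)^2 = 0.973
ΔR = 0.973 − 0.836 = 0.137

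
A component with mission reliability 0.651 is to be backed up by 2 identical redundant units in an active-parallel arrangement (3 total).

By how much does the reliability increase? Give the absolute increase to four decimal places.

R_before = 0.651
R_after = 1 − (1 − 0.651)^3 = 0.9575
ΔR = 0.9575 − 0.651 = 0.3065

0.3065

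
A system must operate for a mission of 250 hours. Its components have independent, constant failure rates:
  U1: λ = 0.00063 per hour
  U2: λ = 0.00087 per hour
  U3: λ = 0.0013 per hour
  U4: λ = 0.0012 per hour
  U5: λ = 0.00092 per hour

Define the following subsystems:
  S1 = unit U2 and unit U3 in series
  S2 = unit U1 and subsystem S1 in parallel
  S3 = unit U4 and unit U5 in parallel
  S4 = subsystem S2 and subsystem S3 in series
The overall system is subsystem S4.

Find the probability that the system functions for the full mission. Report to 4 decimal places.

0.8890

R(U1) = exp(−0.00063 × 250) = 0.854277
R(U2) = exp(−0.00087 × 250) = 0.804528
R(U3) = exp(−0.0013 × 250) = 0.722527
R(U4) = exp(−0.0012 × 250) = 0.740818
R(U5) = exp(−0.00092 × 250) = 0.794534
Series (U2 and U3): 0.804528 × 0.722527 = 0.581293
Parallel (U1 and [0.581293]): 1 − (1 − 0.854277)(1 − 0.581293) = 0.938985
Parallel (U4 and U5): 1 − (1 − 0.740818)(1 − 0.794534) = 0.946747
Series ([0.938985] and [0.946747]): 0.938985 × 0.946747 = 0.8890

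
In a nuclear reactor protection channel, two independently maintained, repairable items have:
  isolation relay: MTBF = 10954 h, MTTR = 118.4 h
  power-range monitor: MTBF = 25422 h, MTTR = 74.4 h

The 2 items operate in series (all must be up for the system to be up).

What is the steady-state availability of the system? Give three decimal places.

A(isolation relay) = MTBF/(MTBF+MTTR) = 10954/(10954+118.4) = 0.989307
A(power-range monitor) = MTBF/(MTBF+MTTR) = 25422/(25422+74.4) = 0.997082
Series availability: 0.989307 × 0.997082 = 0.986

0.986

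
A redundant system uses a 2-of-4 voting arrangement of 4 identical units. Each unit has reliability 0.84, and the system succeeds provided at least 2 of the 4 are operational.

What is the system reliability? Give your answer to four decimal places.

0.9856

R = Σ_{i=2}^{4} C(4,i) p^i (1−p)^{4−i} with p = 0.84
C(4,2)·0.84^2·0.16^2 = 0.108380
C(4,3)·0.84^3·0.16^1 = 0.379331
C(4,4)·0.84^4·0.16^0 = 0.497871
Sum = 0.9856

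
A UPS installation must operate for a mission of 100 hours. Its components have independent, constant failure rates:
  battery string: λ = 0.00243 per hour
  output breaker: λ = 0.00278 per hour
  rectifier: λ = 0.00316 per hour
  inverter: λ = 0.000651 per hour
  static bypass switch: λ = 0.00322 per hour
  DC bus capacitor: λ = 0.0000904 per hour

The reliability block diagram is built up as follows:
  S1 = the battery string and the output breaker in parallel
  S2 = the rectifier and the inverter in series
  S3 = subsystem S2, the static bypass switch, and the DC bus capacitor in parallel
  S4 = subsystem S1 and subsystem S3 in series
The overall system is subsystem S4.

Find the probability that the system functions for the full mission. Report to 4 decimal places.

R(battery string) = exp(−0.00243 × 100) = 0.784272
R(output breaker) = exp(−0.00278 × 100) = 0.757297
R(rectifier) = exp(−0.00316 × 100) = 0.729059
R(inverter) = exp(−0.000651 × 100) = 0.936974
R(static bypass switch) = exp(−0.00322 × 100) = 0.724698
R(DC bus capacitor) = exp(−0.0000904 × 100) = 0.991001
Parallel (battery string and output breaker): 1 − (1 − 0.784272)(1 − 0.757297) = 0.947642
Series (rectifier and inverter): 0.729059 × 0.936974 = 0.683109
Parallel ([0.683109], static bypass switch, and DC bus capacitor): 1 − (1 − 0.683109)(1 − 0.724698)(1 − 0.991001) = 0.999215
Series ([0.947642] and [0.999215]): 0.947642 × 0.999215 = 0.9469

0.9469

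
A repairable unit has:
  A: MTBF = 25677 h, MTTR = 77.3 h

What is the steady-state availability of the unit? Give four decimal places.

A(A) = MTBF/(MTBF+MTTR) = 25677/(25677+77.3) = 0.9970

0.9970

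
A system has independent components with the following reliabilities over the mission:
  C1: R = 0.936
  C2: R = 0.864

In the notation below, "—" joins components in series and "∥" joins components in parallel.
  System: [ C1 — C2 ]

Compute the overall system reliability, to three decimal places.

0.809

Series (C1 and C2): 0.93600 × 0.86400 = 0.809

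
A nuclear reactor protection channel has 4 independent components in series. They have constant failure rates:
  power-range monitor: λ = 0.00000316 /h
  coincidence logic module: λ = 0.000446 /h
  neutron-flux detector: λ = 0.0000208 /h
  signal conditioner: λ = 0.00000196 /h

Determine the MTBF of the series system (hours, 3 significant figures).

2120

Series of exponential components: λ_sys = Σ λ_i
λ_sys = 0.00000316 + 0.000446 + 0.0000208 + 0.00000196 = 4.7192e-04 /h
MTBF = 1 / λ_sys = 2120 h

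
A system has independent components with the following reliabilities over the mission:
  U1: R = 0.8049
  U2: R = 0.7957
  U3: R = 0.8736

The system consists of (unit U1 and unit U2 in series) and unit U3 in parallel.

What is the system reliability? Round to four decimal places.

0.9546

Series (U1 and U2): 0.804900 × 0.795700 = 0.640459
Parallel ([0.640459] and U3): 1 − (1 − 0.640459)(1 − 0.873600) = 0.9546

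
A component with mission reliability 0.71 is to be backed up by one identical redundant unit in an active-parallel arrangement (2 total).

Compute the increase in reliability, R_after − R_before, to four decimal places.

R_before = 0.71
R_after = 1 − (1 − 0.71)^2 = 0.9159
ΔR = 0.9159 − 0.71 = 0.2059

0.2059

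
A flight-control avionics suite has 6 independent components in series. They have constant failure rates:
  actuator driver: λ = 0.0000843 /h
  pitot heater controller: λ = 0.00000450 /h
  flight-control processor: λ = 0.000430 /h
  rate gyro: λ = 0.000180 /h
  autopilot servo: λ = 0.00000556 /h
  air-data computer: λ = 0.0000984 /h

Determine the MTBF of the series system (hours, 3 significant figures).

Series of exponential components: λ_sys = Σ λ_i
λ_sys = 0.0000843 + 0.00000450 + 0.000430 + 0.000180 + 0.00000556 + 0.0000984 = 8.0276e-04 /h
MTBF = 1 / λ_sys = 1250 h

1250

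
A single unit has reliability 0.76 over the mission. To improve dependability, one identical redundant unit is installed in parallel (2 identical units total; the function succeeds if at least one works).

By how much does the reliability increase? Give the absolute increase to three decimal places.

0.182

R_before = 0.76
R_after = 1 − (1 − 0.76)^2 = 0.942
ΔR = 0.942 − 0.76 = 0.182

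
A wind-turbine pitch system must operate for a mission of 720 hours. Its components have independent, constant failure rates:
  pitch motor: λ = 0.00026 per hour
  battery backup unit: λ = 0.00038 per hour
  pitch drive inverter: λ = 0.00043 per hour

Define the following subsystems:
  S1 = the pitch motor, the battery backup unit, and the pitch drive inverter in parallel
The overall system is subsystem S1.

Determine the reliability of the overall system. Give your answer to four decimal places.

0.9891

R(pitch motor) = exp(−0.00026 × 720) = 0.829278
R(battery backup unit) = exp(−0.00038 × 720) = 0.760636
R(pitch drive inverter) = exp(−0.00043 × 720) = 0.733740
Parallel (pitch motor, battery backup unit, and pitch drive inverter): 1 − (1 − 0.829278)(1 − 0.760636)(1 − 0.733740) = 0.9891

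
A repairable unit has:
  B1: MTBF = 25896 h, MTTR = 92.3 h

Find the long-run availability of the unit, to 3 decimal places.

0.996

A(B1) = MTBF/(MTBF+MTTR) = 25896/(25896+92.3) = 0.996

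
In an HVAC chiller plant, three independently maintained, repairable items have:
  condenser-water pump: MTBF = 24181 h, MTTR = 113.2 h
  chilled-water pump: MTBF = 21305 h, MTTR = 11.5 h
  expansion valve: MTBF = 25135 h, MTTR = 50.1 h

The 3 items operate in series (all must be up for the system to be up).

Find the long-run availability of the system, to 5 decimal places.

A(condenser-water pump) = MTBF/(MTBF+MTTR) = 24181/(24181+113.2) = 0.995340
A(chilled-water pump) = MTBF/(MTBF+MTTR) = 21305/(21305+11.5) = 0.999461
A(expansion valve) = MTBF/(MTBF+MTTR) = 25135/(25135+50.1) = 0.998011
Series availability: 0.995340 × 0.999461 × 0.998011 = 0.99282

0.99282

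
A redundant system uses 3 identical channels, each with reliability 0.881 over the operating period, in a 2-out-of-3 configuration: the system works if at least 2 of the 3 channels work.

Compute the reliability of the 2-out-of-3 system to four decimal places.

R = Σ_{i=2}^{3} C(3,i) p^i (1−p)^{3−i} with p = 0.881
C(3,2)·0.881^2·0.119^1 = 0.277089
C(3,3)·0.881^3·0.119^0 = 0.683798
Sum = 0.9609

0.9609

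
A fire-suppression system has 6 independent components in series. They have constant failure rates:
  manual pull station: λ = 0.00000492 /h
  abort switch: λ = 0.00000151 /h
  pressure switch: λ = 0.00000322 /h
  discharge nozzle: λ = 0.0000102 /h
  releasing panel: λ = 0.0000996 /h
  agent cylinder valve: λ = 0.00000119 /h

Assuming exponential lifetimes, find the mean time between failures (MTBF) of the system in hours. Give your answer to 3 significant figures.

Series of exponential components: λ_sys = Σ λ_i
λ_sys = 0.00000492 + 0.00000151 + 0.00000322 + 0.0000102 + 0.0000996 + 0.00000119 = 1.2064e-04 /h
MTBF = 1 / λ_sys = 8290 h

8290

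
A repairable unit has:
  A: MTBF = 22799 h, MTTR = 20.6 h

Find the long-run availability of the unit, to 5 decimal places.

0.99910

A(A) = MTBF/(MTBF+MTTR) = 22799/(22799+20.6) = 0.99910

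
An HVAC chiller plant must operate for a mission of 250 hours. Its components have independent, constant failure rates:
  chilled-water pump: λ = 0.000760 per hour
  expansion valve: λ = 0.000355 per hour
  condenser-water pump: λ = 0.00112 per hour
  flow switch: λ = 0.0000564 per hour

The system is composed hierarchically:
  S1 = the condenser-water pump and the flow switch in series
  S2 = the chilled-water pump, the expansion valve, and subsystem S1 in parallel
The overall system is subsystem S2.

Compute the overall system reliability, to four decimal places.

0.9963

R(chilled-water pump) = exp(−0.000760 × 250) = 0.826959
R(expansion valve) = exp(−0.000355 × 250) = 0.915074
R(condenser-water pump) = exp(−0.00112 × 250) = 0.755784
R(flow switch) = exp(−0.0000564 × 250) = 0.985999
Series (condenser-water pump and flow switch): 0.755784 × 0.985999 = 0.745202
Parallel (chilled-water pump, expansion valve, and [0.745202]): 1 − (1 − 0.826959)(1 − 0.915074)(1 − 0.745202) = 0.9963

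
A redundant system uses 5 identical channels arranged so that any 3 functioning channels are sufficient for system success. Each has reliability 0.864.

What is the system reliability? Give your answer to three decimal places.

0.980

R = Σ_{i=3}^{5} C(5,i) p^i (1−p)^{5−i} with p = 0.864
C(5,3)·0.864^3·0.136^2 = 0.11929
C(5,4)·0.864^4·0.136^1 = 0.37893
C(5,5)·0.864^5·0.136^0 = 0.48147
Sum = 0.980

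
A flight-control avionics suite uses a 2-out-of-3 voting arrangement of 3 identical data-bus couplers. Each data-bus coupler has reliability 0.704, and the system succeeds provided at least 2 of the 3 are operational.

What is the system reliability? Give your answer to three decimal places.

0.789

R = Σ_{i=2}^{3} C(3,i) p^i (1−p)^{3−i} with p = 0.704
C(3,2)·0.704^2·0.296^1 = 0.44011
C(3,3)·0.704^3·0.296^0 = 0.34891
Sum = 0.789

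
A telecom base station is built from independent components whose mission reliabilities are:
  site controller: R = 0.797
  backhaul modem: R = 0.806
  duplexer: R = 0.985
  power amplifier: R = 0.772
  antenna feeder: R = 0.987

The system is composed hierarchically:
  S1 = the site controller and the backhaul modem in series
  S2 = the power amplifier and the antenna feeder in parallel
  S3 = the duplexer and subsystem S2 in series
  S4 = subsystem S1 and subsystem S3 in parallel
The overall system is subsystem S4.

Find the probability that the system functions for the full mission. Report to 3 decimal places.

Series (site controller and backhaul modem): 0.79700 × 0.80600 = 0.64238
Parallel (power amplifier and antenna feeder): 1 − (1 − 0.77200)(1 − 0.98700) = 0.99704
Series (duplexer and [0.99704]): 0.98500 × 0.99704 = 0.98208
Parallel ([0.64238] and [0.98208]): 1 − (1 − 0.64238)(1 − 0.98208) = 0.994

0.994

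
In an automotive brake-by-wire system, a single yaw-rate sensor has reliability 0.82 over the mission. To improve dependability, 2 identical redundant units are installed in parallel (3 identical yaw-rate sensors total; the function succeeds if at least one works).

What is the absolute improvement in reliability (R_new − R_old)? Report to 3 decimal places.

R_before = 0.82
R_after = 1 − (1 − 0.82)^3 = 0.994
ΔR = 0.994 − 0.82 = 0.174

0.174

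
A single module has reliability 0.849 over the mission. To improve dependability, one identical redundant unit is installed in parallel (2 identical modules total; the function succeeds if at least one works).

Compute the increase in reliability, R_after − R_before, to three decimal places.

R_before = 0.849
R_after = 1 − (1 − 0.849)^2 = 0.977
ΔR = 0.977 − 0.849 = 0.128

0.128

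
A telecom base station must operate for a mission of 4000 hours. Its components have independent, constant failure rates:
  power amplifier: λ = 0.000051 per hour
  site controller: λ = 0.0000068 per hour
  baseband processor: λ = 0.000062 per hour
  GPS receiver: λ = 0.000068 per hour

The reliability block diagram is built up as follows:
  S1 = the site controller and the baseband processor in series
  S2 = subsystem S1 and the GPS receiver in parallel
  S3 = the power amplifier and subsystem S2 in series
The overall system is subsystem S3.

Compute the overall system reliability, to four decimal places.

R(power amplifier) = exp(−0.000051 × 4000) = 0.815462
R(site controller) = exp(−0.0000068 × 4000) = 0.973167
R(baseband processor) = exp(−0.000062 × 4000) = 0.780360
R(GPS receiver) = exp(−0.000068 × 4000) = 0.761854
Series (site controller and baseband processor): 0.973167 × 0.780360 = 0.759421
Parallel ([0.759421] and GPS receiver): 1 − (1 − 0.759421)(1 − 0.761854) = 0.942707
Series (power amplifier and [0.942707]): 0.815462 × 0.942707 = 0.7687

0.7687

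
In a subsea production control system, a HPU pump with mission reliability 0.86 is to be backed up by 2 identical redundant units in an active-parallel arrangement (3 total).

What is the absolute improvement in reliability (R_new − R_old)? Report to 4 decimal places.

0.1373

R_before = 0.86
R_after = 1 − (1 − 0.86)^3 = 0.9973
ΔR = 0.9973 − 0.86 = 0.1373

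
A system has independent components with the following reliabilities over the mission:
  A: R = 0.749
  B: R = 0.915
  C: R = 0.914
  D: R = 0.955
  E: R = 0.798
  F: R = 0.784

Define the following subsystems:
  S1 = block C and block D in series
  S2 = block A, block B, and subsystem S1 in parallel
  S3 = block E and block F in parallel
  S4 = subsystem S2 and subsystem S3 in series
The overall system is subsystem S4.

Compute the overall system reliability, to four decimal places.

Series (C and D): 0.914000 × 0.955000 = 0.872870
Parallel (A, B, and [0.872870]): 1 − (1 − 0.749000)(1 − 0.915000)(1 − 0.872870) = 0.997288
Parallel (E and F): 1 − (1 − 0.798000)(1 − 0.784000) = 0.956368
Series ([0.997288] and [0.956368]): 0.997288 × 0.956368 = 0.9538

0.9538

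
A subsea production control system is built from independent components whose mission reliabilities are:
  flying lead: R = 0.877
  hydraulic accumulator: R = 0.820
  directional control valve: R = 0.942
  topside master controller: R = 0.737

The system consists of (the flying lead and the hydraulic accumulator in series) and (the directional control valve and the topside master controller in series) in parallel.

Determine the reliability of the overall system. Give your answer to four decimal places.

0.9141

Series (flying lead and hydraulic accumulator): 0.877000 × 0.820000 = 0.719140
Series (directional control valve and topside master controller): 0.942000 × 0.737000 = 0.694254
Parallel ([0.719140] and [0.694254]): 1 − (1 − 0.719140)(1 − 0.694254) = 0.9141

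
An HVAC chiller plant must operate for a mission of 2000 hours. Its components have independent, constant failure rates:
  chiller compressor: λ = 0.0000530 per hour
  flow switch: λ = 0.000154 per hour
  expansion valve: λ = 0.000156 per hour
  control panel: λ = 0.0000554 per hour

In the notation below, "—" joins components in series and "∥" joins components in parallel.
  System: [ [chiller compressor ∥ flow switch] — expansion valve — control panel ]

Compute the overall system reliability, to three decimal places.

0.638

R(chiller compressor) = exp(−0.0000530 × 2000) = 0.89942
R(flow switch) = exp(−0.000154 × 2000) = 0.73492
R(expansion valve) = exp(−0.000156 × 2000) = 0.73198
R(control panel) = exp(−0.0000554 × 2000) = 0.89512
Parallel (chiller compressor and flow switch): 1 − (1 − 0.89942)(1 − 0.73492) = 0.97334
Series ([0.97334], expansion valve, and control panel): 0.97334 × 0.73198 × 0.89512 = 0.638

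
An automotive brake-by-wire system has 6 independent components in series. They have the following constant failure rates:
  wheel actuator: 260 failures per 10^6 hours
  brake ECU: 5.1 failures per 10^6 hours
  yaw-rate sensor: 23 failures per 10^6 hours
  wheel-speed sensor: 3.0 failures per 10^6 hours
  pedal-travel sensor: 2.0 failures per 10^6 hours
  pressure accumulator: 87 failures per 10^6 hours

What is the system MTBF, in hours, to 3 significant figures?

2630

Series of exponential components: λ_sys = Σ λ_i
λ_sys = 0.00026 + 0.0000051 + 0.000023 + 0.0000030 + 0.0000020 + 0.000087 = 3.8010e-04 /h
MTBF = 1 / λ_sys = 2630 h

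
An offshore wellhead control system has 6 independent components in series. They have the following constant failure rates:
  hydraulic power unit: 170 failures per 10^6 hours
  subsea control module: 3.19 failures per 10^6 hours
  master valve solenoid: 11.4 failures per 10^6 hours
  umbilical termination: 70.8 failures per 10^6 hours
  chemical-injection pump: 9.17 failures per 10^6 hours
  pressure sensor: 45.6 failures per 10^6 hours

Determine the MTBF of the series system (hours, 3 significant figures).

Series of exponential components: λ_sys = Σ λ_i
λ_sys = 0.000170 + 0.00000319 + 0.0000114 + 0.0000708 + 0.00000917 + 0.0000456 = 3.1016e-04 /h
MTBF = 1 / λ_sys = 3220 h

3220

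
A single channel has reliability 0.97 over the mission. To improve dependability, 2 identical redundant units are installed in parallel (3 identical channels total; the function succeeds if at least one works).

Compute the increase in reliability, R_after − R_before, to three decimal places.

0.030

R_before = 0.97
R_after = 1 − (1 − 0.97)^3 = 1.000
ΔR = 1.000 − 0.97 = 0.030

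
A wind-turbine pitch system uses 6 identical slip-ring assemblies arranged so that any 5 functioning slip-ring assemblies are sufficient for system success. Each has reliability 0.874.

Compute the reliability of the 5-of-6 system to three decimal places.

R = Σ_{i=5}^{6} C(6,i) p^i (1−p)^{6−i} with p = 0.874
C(6,5)·0.874^5·0.126^1 = 0.38555
C(6,6)·0.874^6·0.126^0 = 0.44573
Sum = 0.831

0.831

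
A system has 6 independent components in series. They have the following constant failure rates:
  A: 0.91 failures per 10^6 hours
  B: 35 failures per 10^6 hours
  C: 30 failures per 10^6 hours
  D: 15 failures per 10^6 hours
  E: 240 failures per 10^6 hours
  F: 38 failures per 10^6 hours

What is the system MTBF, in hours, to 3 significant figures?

Series of exponential components: λ_sys = Σ λ_i
λ_sys = 0.00000091 + 0.000035 + 0.000030 + 0.000015 + 0.00024 + 0.000038 = 3.5891e-04 /h
MTBF = 1 / λ_sys = 2790 h

2790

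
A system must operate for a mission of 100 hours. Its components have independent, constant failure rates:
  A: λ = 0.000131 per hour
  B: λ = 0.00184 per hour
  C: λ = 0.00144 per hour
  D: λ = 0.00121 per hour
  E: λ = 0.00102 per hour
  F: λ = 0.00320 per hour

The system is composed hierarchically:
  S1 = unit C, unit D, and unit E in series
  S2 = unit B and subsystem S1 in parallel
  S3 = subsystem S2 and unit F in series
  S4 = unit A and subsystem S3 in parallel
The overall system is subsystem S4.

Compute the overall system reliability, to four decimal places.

0.9959

R(A) = exp(−0.000131 × 100) = 0.986985
R(B) = exp(−0.00184 × 100) = 0.831936
R(C) = exp(−0.00144 × 100) = 0.865888
R(D) = exp(−0.00121 × 100) = 0.886034
R(E) = exp(−0.00102 × 100) = 0.903030
R(F) = exp(−0.00320 × 100) = 0.726149
Series (C, D, and E): 0.865888 × 0.886034 × 0.903030 = 0.692810
Parallel (B and [0.692810]): 1 − (1 − 0.831936)(1 − 0.692810) = 0.948372
Series ([0.948372] and F): 0.948372 × 0.726149 = 0.688659
Parallel (A and [0.688659]): 1 − (1 − 0.986985)(1 − 0.688659) = 0.9959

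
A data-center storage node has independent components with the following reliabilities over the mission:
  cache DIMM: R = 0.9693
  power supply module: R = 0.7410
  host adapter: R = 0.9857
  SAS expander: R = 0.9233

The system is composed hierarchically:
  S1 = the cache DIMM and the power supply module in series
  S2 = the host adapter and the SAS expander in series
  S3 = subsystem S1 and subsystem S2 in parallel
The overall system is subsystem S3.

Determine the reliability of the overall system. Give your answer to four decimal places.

Series (cache DIMM and power supply module): 0.969300 × 0.741000 = 0.718251
Series (host adapter and SAS expander): 0.985700 × 0.923300 = 0.910097
Parallel ([0.718251] and [0.910097]): 1 − (1 − 0.718251)(1 − 0.910097) = 0.9747

0.9747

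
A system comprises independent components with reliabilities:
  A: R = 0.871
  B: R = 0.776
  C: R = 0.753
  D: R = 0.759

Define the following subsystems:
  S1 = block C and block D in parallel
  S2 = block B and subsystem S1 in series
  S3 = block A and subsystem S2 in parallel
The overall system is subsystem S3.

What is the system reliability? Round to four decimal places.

0.9651

Parallel (C and D): 1 − (1 − 0.753000)(1 − 0.759000) = 0.940473
Series (B and [0.940473]): 0.776000 × 0.940473 = 0.729807
Parallel (A and [0.729807]): 1 − (1 − 0.871000)(1 − 0.729807) = 0.9651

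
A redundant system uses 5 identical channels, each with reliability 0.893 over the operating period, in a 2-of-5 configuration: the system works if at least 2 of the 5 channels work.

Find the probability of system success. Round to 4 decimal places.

0.9994

R = Σ_{i=2}^{5} C(5,i) p^i (1−p)^{5−i} with p = 0.893
C(5,2)·0.893^2·0.107^3 = 0.009769
C(5,3)·0.893^3·0.107^2 = 0.081531
C(5,4)·0.893^4·0.107^1 = 0.340220
C(5,5)·0.893^5·0.107^0 = 0.567881
Sum = 0.9994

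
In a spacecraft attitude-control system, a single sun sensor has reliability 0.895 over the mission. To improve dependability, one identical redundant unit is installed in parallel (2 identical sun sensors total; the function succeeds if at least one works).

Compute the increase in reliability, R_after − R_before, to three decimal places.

R_before = 0.895
R_after = 1 − (1 − 0.895)^2 = 0.989
ΔR = 0.989 − 0.895 = 0.094

0.094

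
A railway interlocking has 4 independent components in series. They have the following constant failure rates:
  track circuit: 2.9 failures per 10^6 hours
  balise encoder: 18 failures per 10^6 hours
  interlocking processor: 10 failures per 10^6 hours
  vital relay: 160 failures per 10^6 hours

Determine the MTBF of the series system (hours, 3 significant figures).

Series of exponential components: λ_sys = Σ λ_i
λ_sys = 0.0000029 + 0.000018 + 0.000010 + 0.00016 = 1.9090e-04 /h
MTBF = 1 / λ_sys = 5240 h

5240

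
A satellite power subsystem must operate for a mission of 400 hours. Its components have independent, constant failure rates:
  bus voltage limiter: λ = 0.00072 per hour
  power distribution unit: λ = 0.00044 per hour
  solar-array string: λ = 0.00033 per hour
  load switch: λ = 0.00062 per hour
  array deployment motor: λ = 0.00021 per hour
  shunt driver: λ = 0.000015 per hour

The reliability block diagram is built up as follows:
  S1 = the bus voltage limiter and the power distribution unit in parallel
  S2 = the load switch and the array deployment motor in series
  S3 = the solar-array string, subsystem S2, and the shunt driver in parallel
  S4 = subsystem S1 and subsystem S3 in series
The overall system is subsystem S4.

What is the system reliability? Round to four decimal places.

R(bus voltage limiter) = exp(−0.00072 × 400) = 0.749762
R(power distribution unit) = exp(−0.00044 × 400) = 0.838618
R(solar-array string) = exp(−0.00033 × 400) = 0.876341
R(load switch) = exp(−0.00062 × 400) = 0.780360
R(array deployment motor) = exp(−0.00021 × 400) = 0.919431
R(shunt driver) = exp(−0.000015 × 400) = 0.994018
Parallel (bus voltage limiter and power distribution unit): 1 − (1 − 0.749762)(1 − 0.838618) = 0.959616
Series (load switch and array deployment motor): 0.780360 × 0.919431 = 0.717487
Parallel (solar-array string, [0.717487], and shunt driver): 1 − (1 − 0.876341)(1 − 0.717487)(1 − 0.994018) = 0.999791
Series ([0.959616] and [0.999791]): 0.959616 × 0.999791 = 0.9594

0.9594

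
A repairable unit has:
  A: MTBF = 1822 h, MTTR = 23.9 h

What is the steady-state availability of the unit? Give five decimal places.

0.98705

A(A) = MTBF/(MTBF+MTTR) = 1822/(1822+23.9) = 0.98705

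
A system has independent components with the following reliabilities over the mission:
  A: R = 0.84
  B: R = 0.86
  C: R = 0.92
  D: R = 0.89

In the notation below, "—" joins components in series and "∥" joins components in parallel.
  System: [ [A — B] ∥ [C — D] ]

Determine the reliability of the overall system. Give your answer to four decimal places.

Series (A and B): 0.840000 × 0.860000 = 0.722400
Series (C and D): 0.920000 × 0.890000 = 0.818800
Parallel ([0.722400] and [0.818800]): 1 − (1 − 0.722400)(1 − 0.818800) = 0.9497

0.9497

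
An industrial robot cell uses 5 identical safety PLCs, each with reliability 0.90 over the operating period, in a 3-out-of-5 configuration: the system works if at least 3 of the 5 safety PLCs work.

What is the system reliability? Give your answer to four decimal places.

R = Σ_{i=3}^{5} C(5,i) p^i (1−p)^{5−i} with p = 0.90
C(5,3)·0.90^3·0.10^2 = 0.072900
C(5,4)·0.90^4·0.10^1 = 0.328050
C(5,5)·0.90^5·0.10^0 = 0.590490
Sum = 0.9914

0.9914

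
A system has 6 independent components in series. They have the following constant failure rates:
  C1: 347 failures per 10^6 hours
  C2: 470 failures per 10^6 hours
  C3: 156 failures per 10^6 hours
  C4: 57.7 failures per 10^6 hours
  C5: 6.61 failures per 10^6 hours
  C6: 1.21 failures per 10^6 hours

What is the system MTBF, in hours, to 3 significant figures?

963

Series of exponential components: λ_sys = Σ λ_i
λ_sys = 0.000347 + 0.000470 + 0.000156 + 0.0000577 + 0.00000661 + 0.00000121 = 1.0385e-03 /h
MTBF = 1 / λ_sys = 963 h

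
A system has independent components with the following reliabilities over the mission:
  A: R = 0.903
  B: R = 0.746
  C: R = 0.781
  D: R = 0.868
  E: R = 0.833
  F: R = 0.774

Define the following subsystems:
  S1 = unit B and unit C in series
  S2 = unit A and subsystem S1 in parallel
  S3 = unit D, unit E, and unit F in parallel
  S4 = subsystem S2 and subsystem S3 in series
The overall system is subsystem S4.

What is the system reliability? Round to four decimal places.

Series (B and C): 0.746000 × 0.781000 = 0.582626
Parallel (A and [0.582626]): 1 − (1 − 0.903000)(1 − 0.582626) = 0.959515
Parallel (D, E, and F): 1 − (1 − 0.868000)(1 − 0.833000)(1 − 0.774000) = 0.995018
Series ([0.959515] and [0.995018]): 0.959515 × 0.995018 = 0.9547

0.9547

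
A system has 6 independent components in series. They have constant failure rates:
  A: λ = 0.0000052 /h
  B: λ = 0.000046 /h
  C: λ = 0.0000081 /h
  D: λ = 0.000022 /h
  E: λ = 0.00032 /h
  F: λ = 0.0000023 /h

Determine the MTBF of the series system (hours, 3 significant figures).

2480

Series of exponential components: λ_sys = Σ λ_i
λ_sys = 0.0000052 + 0.000046 + 0.0000081 + 0.000022 + 0.00032 + 0.0000023 = 4.0360e-04 /h
MTBF = 1 / λ_sys = 2480 h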